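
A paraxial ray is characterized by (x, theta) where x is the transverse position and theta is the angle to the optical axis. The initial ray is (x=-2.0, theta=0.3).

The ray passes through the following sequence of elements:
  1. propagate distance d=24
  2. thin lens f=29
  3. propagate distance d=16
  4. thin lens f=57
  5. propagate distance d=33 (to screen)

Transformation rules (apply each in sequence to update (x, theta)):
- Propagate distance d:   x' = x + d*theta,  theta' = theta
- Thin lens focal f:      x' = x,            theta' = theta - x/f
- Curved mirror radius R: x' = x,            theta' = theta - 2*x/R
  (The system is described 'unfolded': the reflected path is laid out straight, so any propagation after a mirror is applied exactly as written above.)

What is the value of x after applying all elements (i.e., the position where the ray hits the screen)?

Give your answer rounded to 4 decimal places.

Initial: x=-2.0000 theta=0.3000
After 1 (propagate distance d=24): x=5.2000 theta=0.3000
After 2 (thin lens f=29): x=5.2000 theta=7/58 (≈0.1207)
After 3 (propagate distance d=16): x=1034/145 (≈7.1310) theta=7/58 (≈0.1207)
After 4 (thin lens f=57): x=1034/145 (≈7.1310) theta=-73/16530 (≈-0.0044)
After 5 (propagate distance d=33 (to screen)): x=38489/5510 (≈6.9853) theta=-73/16530 (≈-0.0044)
Rounded to 4 decimal places: x = 6.9853

Answer: 6.9853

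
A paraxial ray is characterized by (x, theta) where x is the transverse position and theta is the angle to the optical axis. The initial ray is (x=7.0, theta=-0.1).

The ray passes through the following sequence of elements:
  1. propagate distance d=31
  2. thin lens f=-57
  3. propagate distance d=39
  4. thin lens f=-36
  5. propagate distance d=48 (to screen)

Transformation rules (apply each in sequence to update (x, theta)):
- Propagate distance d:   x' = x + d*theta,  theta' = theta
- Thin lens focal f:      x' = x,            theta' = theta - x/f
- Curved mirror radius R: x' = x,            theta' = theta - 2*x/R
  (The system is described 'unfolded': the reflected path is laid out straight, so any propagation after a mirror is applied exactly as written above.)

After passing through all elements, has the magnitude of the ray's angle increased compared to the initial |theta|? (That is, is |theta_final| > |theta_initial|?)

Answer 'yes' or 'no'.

Answer: no

Derivation:
Initial: x=7.0000 theta=-0.1000
After 1 (propagate distance d=31): x=3.9000 theta=-0.1000
After 2 (thin lens f=-57): x=3.9000 theta=-3/95 (≈-0.0316)
After 3 (propagate distance d=39): x=507/190 (≈2.6684) theta=-3/95 (≈-0.0316)
After 4 (thin lens f=-36): x=507/190 (≈2.6684) theta=97/2280 (≈0.0425)
After 5 (propagate distance d=48 (to screen)): x=179/38 (≈4.7105) theta=97/2280 (≈0.0425)
|theta_initial|=0.1000 |theta_final|=97/2280 (≈0.0425) -> not increased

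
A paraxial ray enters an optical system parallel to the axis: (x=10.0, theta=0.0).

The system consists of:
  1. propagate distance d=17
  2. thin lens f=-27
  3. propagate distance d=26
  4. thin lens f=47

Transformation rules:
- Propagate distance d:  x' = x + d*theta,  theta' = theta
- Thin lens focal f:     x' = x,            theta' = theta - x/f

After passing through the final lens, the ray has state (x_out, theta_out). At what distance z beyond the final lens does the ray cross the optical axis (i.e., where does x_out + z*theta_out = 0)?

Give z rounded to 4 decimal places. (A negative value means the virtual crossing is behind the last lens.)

Initial: x=10.0000 theta=0.0000
After 1 (propagate distance d=17): x=10.0000 theta=0.0000
After 2 (thin lens f=-27): x=10.0000 theta=10/27 (≈0.3704)
After 3 (propagate distance d=26): x=530/27 (≈19.6296) theta=10/27 (≈0.3704)
After 4 (thin lens f=47): x=530/27 (≈19.6296) theta=-20/423 (≈-0.0473)
z_focus = -x_out/theta_out = -(530/27)/(-20/423) = 2491/6 ≈ 415.1667
Rounded to 4 decimal places: z = 415.1667

Answer: 415.1667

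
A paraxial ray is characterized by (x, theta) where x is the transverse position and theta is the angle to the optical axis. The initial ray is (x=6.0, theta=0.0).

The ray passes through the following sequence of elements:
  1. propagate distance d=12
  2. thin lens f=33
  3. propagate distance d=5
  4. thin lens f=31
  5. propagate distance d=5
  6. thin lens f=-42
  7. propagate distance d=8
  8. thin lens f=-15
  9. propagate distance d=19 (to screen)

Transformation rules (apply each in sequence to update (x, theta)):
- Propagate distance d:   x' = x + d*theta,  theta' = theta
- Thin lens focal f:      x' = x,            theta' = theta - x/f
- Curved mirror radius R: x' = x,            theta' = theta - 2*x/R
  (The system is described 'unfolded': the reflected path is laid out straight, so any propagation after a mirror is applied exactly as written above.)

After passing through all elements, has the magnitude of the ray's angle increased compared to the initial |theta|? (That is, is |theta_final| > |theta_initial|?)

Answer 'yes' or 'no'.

Initial: x=6.0000 theta=0.0000
After 1 (propagate distance d=12): x=6.0000 theta=0.0000
After 2 (thin lens f=33): x=6.0000 theta=-2/11 (≈-0.1818)
After 3 (propagate distance d=5): x=56/11 (≈5.0909) theta=-2/11 (≈-0.1818)
After 4 (thin lens f=31): x=56/11 (≈5.0909) theta=-118/341 (≈-0.3460)
After 5 (propagate distance d=5): x=1146/341 (≈3.3607) theta=-118/341 (≈-0.3460)
After 6 (thin lens f=-42): x=1146/341 (≈3.3607) theta=-635/2387 (≈-0.2660)
After 7 (propagate distance d=8): x=2942/2387 (≈1.2325) theta=-635/2387 (≈-0.2660)
After 8 (thin lens f=-15): x=2942/2387 (≈1.2325) theta=-6583/35805 (≈-0.1839)
After 9 (propagate distance d=19 (to screen)): x=-80947/35805 (≈-2.2608) theta=-6583/35805 (≈-0.1839)
|theta_initial|=0.0000 |theta_final|=6583/35805 (≈0.1839) -> increased

Answer: yes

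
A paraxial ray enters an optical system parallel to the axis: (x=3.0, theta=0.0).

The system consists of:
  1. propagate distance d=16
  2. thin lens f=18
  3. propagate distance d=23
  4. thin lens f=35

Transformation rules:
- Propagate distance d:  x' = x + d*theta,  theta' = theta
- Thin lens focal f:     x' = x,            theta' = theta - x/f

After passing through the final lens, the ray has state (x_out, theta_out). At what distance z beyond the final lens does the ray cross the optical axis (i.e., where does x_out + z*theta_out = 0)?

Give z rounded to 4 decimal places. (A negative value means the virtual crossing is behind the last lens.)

Answer: -5.8333

Derivation:
Initial: x=3.0000 theta=0.0000
After 1 (propagate distance d=16): x=3.0000 theta=0.0000
After 2 (thin lens f=18): x=3.0000 theta=-1/6 (≈-0.1667)
After 3 (propagate distance d=23): x=-5/6 (≈-0.8333) theta=-1/6 (≈-0.1667)
After 4 (thin lens f=35): x=-5/6 (≈-0.8333) theta=-1/7 (≈-0.1429)
z_focus = -x_out/theta_out = -(-5/6)/(-1/7) = -35/6 ≈ -5.8333
Rounded to 4 decimal places: z = -5.8333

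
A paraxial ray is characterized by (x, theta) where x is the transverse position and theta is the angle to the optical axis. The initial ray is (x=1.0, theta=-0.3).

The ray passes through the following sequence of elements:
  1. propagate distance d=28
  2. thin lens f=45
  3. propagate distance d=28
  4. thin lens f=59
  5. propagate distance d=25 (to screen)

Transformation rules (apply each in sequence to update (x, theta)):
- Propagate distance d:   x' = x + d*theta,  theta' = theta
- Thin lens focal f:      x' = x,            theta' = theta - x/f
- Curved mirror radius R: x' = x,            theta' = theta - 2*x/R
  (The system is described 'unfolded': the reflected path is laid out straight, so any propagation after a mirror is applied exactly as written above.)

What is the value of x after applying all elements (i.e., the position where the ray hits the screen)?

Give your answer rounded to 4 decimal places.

Initial: x=1.0000 theta=-0.3000
After 1 (propagate distance d=28): x=-7.4000 theta=-0.3000
After 2 (thin lens f=45): x=-7.4000 theta=-61/450 (≈-0.1356)
After 3 (propagate distance d=28): x=-2519/225 (≈-11.1956) theta=-61/450 (≈-0.1356)
After 4 (thin lens f=59): x=-2519/225 (≈-11.1956) theta=1439/26550 (≈0.0542)
After 5 (propagate distance d=25 (to screen)): x=-87089/8850 (≈-9.8406) theta=1439/26550 (≈0.0542)
Rounded to 4 decimal places: x = -9.8406

Answer: -9.8406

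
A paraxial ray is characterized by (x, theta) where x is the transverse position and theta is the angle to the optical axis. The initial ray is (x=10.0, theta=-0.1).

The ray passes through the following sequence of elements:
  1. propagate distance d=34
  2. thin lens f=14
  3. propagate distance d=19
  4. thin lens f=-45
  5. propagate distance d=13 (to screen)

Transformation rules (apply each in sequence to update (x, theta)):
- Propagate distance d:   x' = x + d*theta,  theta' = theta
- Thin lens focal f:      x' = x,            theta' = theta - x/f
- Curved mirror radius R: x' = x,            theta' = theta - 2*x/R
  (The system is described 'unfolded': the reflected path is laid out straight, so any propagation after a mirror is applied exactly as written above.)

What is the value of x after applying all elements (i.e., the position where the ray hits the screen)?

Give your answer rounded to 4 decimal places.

Answer: -12.9156

Derivation:
Initial: x=10.0000 theta=-0.1000
After 1 (propagate distance d=34): x=6.6000 theta=-0.1000
After 2 (thin lens f=14): x=6.6000 theta=-4/7 (≈-0.5714)
After 3 (propagate distance d=19): x=-149/35 (≈-4.2571) theta=-4/7 (≈-0.5714)
After 4 (thin lens f=-45): x=-149/35 (≈-4.2571) theta=-1049/1575 (≈-0.6660)
After 5 (propagate distance d=13 (to screen)): x=-2906/225 (≈-12.9156) theta=-1049/1575 (≈-0.6660)
Rounded to 4 decimal places: x = -12.9156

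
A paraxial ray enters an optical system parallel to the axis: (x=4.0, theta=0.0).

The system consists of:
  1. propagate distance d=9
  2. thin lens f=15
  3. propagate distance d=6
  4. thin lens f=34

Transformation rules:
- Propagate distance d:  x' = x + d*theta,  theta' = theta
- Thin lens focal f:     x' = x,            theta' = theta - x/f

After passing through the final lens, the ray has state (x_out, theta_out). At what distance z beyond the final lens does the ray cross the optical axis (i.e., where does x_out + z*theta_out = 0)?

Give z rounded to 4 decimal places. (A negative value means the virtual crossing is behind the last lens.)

Initial: x=4.0000 theta=0.0000
After 1 (propagate distance d=9): x=4.0000 theta=0.0000
After 2 (thin lens f=15): x=4.0000 theta=-4/15 (≈-0.2667)
After 3 (propagate distance d=6): x=2.4000 theta=-4/15 (≈-0.2667)
After 4 (thin lens f=34): x=2.4000 theta=-86/255 (≈-0.3373)
z_focus = -x_out/theta_out = -(2.4000)/(-86/255) = 306/43 ≈ 7.1163
Rounded to 4 decimal places: z = 7.1163

Answer: 7.1163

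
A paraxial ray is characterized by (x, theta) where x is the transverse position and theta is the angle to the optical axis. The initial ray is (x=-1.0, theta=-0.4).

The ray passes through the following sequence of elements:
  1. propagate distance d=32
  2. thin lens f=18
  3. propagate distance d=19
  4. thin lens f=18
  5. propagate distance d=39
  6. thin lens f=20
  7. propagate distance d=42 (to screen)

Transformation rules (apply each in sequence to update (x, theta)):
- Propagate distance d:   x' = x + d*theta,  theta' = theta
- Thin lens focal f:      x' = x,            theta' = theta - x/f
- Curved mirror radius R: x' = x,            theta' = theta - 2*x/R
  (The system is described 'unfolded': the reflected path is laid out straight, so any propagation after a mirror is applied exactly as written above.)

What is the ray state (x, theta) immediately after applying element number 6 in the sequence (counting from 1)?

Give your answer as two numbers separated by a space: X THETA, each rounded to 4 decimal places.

Answer: 22.2722 -0.3673

Derivation:
Initial: x=-1.0000 theta=-0.4000
After 1 (propagate distance d=32): x=-13.8000 theta=-0.4000
After 2 (thin lens f=18): x=-13.8000 theta=11/30 (≈0.3667)
After 3 (propagate distance d=19): x=-41/6 (≈-6.8333) theta=11/30 (≈0.3667)
After 4 (thin lens f=18): x=-41/6 (≈-6.8333) theta=403/540 (≈0.7463)
After 5 (propagate distance d=39): x=4009/180 (≈22.2722) theta=403/540 (≈0.7463)
After 6 (thin lens f=20): x=4009/180 (≈22.2722) theta=-3967/10800 (≈-0.3673)
Rounded to 4 decimal places: x = 22.2722, theta = -0.3673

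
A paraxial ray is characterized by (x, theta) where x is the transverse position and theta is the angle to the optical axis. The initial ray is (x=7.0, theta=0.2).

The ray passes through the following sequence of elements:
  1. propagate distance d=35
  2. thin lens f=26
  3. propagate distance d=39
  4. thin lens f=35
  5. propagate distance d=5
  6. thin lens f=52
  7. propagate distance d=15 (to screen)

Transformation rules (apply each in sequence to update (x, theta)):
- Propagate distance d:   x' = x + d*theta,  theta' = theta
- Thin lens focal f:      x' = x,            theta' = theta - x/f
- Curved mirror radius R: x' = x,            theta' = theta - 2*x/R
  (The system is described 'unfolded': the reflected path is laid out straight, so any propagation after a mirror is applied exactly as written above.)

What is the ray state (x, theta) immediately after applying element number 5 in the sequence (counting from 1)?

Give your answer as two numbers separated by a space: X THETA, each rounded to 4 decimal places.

Answer: -1.0066 -0.3613

Derivation:
Initial: x=7.0000 theta=0.2000
After 1 (propagate distance d=35): x=14.0000 theta=0.2000
After 2 (thin lens f=26): x=14.0000 theta=-22/65 (≈-0.3385)
After 3 (propagate distance d=39): x=0.8000 theta=-22/65 (≈-0.3385)
After 4 (thin lens f=35): x=0.8000 theta=-822/2275 (≈-0.3613)
After 5 (propagate distance d=5): x=-458/455 (≈-1.0066) theta=-822/2275 (≈-0.3613)
Rounded to 4 decimal places: x = -1.0066, theta = -0.3613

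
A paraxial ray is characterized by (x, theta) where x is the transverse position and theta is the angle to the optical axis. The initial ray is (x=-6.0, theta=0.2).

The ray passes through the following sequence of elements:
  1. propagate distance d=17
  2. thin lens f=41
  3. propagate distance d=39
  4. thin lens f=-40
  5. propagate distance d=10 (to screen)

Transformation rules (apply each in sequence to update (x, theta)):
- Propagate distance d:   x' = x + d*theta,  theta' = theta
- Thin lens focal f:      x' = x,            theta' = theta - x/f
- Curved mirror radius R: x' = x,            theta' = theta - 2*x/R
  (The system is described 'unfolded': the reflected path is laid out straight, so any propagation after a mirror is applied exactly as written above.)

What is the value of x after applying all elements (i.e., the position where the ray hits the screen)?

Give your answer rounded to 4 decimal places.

Answer: 12.2256

Derivation:
Initial: x=-6.0000 theta=0.2000
After 1 (propagate distance d=17): x=-2.6000 theta=0.2000
After 2 (thin lens f=41): x=-2.6000 theta=54/205 (≈0.2634)
After 3 (propagate distance d=39): x=1573/205 (≈7.6732) theta=54/205 (≈0.2634)
After 4 (thin lens f=-40): x=1573/205 (≈7.6732) theta=3733/8200 (≈0.4552)
After 5 (propagate distance d=10 (to screen)): x=2005/164 (≈12.2256) theta=3733/8200 (≈0.4552)
Rounded to 4 decimal places: x = 12.2256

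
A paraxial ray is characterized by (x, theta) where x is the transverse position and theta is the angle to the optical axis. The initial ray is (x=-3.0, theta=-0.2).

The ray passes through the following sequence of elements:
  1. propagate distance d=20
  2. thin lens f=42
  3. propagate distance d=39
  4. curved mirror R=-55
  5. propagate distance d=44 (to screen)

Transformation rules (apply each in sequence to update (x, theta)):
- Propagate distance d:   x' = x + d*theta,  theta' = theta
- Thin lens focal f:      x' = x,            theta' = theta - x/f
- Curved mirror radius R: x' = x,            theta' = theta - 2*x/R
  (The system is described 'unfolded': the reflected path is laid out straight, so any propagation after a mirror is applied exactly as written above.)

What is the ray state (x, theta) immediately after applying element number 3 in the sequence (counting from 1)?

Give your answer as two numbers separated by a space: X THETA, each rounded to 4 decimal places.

Initial: x=-3.0000 theta=-0.2000
After 1 (propagate distance d=20): x=-7.0000 theta=-0.2000
After 2 (thin lens f=42): x=-7.0000 theta=-1/30 (≈-0.0333)
After 3 (propagate distance d=39): x=-8.3000 theta=-1/30 (≈-0.0333)
Rounded to 4 decimal places: x = -8.3000, theta = -0.0333

Answer: -8.3000 -0.0333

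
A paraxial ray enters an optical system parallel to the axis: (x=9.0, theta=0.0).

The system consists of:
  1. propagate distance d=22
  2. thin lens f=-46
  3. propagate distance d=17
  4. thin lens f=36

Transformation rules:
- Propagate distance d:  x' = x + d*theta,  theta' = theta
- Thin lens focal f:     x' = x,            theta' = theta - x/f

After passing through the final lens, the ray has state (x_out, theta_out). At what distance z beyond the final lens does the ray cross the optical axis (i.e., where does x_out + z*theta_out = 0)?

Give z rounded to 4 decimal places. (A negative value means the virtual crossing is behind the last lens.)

Answer: 84.0000

Derivation:
Initial: x=9.0000 theta=0.0000
After 1 (propagate distance d=22): x=9.0000 theta=0.0000
After 2 (thin lens f=-46): x=9.0000 theta=9/46 (≈0.1957)
After 3 (propagate distance d=17): x=567/46 (≈12.3261) theta=9/46 (≈0.1957)
After 4 (thin lens f=36): x=567/46 (≈12.3261) theta=-27/184 (≈-0.1467)
z_focus = -x_out/theta_out = -(567/46)/(-27/184) = 84.0000
Rounded to 4 decimal places: z = 84.0000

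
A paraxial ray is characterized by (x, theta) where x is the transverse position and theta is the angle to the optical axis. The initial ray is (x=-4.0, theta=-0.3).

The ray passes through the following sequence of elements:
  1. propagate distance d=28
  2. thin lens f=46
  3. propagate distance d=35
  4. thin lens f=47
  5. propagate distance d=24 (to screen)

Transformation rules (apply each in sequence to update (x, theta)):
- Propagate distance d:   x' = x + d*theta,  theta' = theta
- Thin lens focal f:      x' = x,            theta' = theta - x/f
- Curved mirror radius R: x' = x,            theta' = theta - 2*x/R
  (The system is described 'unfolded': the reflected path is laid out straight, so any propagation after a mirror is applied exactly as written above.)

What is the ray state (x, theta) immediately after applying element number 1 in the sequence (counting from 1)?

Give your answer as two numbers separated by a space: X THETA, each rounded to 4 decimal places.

Answer: -12.4000 -0.3000

Derivation:
Initial: x=-4.0000 theta=-0.3000
After 1 (propagate distance d=28): x=-12.4000 theta=-0.3000
Rounded to 4 decimal places: x = -12.4000, theta = -0.3000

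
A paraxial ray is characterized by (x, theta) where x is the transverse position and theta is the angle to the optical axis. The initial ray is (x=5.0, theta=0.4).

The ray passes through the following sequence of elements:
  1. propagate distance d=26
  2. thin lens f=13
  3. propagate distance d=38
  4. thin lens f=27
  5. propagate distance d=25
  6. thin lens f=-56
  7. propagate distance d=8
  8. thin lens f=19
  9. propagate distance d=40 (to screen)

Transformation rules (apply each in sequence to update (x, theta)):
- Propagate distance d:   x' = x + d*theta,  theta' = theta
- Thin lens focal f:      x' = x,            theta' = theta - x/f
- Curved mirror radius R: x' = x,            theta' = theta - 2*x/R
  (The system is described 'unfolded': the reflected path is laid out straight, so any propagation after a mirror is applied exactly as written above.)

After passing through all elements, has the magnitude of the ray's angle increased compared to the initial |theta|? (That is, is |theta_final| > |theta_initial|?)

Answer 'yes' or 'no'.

Initial: x=5.0000 theta=0.4000
After 1 (propagate distance d=26): x=15.4000 theta=0.4000
After 2 (thin lens f=13): x=15.4000 theta=-51/65 (≈-0.7846)
After 3 (propagate distance d=38): x=-937/65 (≈-14.4154) theta=-51/65 (≈-0.7846)
After 4 (thin lens f=27): x=-937/65 (≈-14.4154) theta=-88/351 (≈-0.2507)
After 5 (propagate distance d=25): x=-36299/1755 (≈-20.6832) theta=-88/351 (≈-0.2507)
After 6 (thin lens f=-56): x=-36299/1755 (≈-20.6832) theta=-2257/3640 (≈-0.6201)
After 7 (propagate distance d=8): x=-315032/12285 (≈-25.6436) theta=-2257/3640 (≈-0.6201)
After 8 (thin lens f=19): x=-315032/12285 (≈-25.6436) theta=272483/373464 (≈0.7296)
After 9 (propagate distance d=40 (to screen)): x=275489/77805 (≈3.5408) theta=272483/373464 (≈0.7296)
|theta_initial|=0.4000 |theta_final|=272483/373464 (≈0.7296) -> increased

Answer: yes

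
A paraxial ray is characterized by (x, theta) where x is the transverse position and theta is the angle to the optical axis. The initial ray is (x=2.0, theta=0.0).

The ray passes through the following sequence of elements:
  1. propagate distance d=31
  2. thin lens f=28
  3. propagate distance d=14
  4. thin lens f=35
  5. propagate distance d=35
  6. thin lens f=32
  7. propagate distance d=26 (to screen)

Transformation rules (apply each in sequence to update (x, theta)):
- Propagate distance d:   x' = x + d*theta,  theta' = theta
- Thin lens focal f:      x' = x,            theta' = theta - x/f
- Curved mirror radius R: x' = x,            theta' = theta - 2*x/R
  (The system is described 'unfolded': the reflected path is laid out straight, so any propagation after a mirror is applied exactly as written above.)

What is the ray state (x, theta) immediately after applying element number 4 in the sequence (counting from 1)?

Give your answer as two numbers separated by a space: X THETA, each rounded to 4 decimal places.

Initial: x=2.0000 theta=0.0000
After 1 (propagate distance d=31): x=2.0000 theta=0.0000
After 2 (thin lens f=28): x=2.0000 theta=-1/14 (≈-0.0714)
After 3 (propagate distance d=14): x=1.0000 theta=-1/14 (≈-0.0714)
After 4 (thin lens f=35): x=1.0000 theta=-0.1000
Rounded to 4 decimal places: x = 1.0000, theta = -0.1000

Answer: 1.0000 -0.1000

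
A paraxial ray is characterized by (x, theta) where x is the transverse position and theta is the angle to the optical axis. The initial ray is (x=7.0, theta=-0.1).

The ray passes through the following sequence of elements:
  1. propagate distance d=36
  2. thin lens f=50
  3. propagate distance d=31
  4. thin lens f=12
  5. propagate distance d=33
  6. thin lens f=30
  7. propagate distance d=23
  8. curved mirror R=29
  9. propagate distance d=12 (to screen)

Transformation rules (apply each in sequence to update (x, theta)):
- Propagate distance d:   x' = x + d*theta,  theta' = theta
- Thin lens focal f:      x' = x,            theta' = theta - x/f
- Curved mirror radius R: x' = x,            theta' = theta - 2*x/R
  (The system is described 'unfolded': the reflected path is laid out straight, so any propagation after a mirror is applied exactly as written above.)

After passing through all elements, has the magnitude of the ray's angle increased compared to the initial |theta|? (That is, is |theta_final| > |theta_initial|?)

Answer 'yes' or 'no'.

Answer: yes

Derivation:
Initial: x=7.0000 theta=-0.1000
After 1 (propagate distance d=36): x=3.4000 theta=-0.1000
After 2 (thin lens f=50): x=3.4000 theta=-0.1680
After 3 (propagate distance d=31): x=-1.8080 theta=-0.1680
After 4 (thin lens f=12): x=-1.8080 theta=-13/750 (≈-0.0173)
After 5 (propagate distance d=33): x=-2.3800 theta=-13/750 (≈-0.0173)
After 6 (thin lens f=30): x=-2.3800 theta=0.0620
After 7 (propagate distance d=23): x=-0.9540 theta=0.0620
After 8 (curved mirror R=29): x=-0.9540 theta=1853/14500 (≈0.1278)
After 9 (propagate distance d=12 (to screen)): x=8403/14500 (≈0.5795) theta=1853/14500 (≈0.1278)
|theta_initial|=0.1000 |theta_final|=1853/14500 (≈0.1278) -> increased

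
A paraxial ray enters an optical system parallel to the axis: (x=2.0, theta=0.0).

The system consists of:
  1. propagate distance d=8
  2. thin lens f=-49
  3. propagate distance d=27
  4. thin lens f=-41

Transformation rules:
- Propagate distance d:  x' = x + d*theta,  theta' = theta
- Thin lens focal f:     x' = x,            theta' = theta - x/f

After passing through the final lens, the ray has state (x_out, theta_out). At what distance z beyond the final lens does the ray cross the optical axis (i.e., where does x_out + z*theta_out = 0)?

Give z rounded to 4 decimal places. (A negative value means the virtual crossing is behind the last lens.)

Initial: x=2.0000 theta=0.0000
After 1 (propagate distance d=8): x=2.0000 theta=0.0000
After 2 (thin lens f=-49): x=2.0000 theta=2/49 (≈0.0408)
After 3 (propagate distance d=27): x=152/49 (≈3.1020) theta=2/49 (≈0.0408)
After 4 (thin lens f=-41): x=152/49 (≈3.1020) theta=234/2009 (≈0.1165)
z_focus = -x_out/theta_out = -(152/49)/(234/2009) = -3116/117 ≈ -26.6325
Rounded to 4 decimal places: z = -26.6325

Answer: -26.6325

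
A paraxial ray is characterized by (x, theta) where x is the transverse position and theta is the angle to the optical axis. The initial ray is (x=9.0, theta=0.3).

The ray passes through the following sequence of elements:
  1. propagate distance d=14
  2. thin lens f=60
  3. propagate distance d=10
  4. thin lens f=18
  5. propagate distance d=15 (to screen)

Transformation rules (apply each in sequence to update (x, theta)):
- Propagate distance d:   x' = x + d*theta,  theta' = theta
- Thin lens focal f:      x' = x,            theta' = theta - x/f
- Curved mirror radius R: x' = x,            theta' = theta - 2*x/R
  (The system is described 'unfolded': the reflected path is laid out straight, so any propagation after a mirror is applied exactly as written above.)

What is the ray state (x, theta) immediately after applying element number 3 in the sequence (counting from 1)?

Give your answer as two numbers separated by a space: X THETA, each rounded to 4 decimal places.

Answer: 14.0000 0.0800

Derivation:
Initial: x=9.0000 theta=0.3000
After 1 (propagate distance d=14): x=13.2000 theta=0.3000
After 2 (thin lens f=60): x=13.2000 theta=0.0800
After 3 (propagate distance d=10): x=14.0000 theta=0.0800
Rounded to 4 decimal places: x = 14.0000, theta = 0.0800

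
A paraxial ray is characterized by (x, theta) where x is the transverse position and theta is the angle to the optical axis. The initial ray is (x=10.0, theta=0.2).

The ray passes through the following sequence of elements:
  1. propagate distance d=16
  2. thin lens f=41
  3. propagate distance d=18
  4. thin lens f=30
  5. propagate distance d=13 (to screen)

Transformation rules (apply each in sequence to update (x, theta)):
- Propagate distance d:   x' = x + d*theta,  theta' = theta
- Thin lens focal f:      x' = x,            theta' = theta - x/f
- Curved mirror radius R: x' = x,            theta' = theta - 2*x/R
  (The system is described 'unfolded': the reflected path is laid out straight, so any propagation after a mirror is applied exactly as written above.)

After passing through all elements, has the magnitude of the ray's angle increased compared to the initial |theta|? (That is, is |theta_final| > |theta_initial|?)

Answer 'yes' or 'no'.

Initial: x=10.0000 theta=0.2000
After 1 (propagate distance d=16): x=13.2000 theta=0.2000
After 2 (thin lens f=41): x=13.2000 theta=-5/41 (≈-0.1220)
After 3 (propagate distance d=18): x=2256/205 (≈11.0049) theta=-5/41 (≈-0.1220)
After 4 (thin lens f=30): x=2256/205 (≈11.0049) theta=-501/1025 (≈-0.4888)
After 5 (propagate distance d=13 (to screen)): x=4767/1025 (≈4.6507) theta=-501/1025 (≈-0.4888)
|theta_initial|=0.2000 |theta_final|=501/1025 (≈0.4888) -> increased

Answer: yes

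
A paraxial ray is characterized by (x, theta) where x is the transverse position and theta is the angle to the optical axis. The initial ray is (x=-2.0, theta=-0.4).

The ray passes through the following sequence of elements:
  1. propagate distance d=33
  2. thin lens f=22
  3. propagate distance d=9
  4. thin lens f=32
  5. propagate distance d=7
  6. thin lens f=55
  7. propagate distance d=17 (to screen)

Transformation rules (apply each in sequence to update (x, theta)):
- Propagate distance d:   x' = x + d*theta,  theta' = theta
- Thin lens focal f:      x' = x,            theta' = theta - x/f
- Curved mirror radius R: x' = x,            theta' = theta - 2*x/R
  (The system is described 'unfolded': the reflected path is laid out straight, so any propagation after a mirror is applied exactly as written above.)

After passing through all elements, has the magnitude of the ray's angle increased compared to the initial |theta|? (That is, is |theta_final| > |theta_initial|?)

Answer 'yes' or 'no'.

Answer: yes

Derivation:
Initial: x=-2.0000 theta=-0.4000
After 1 (propagate distance d=33): x=-15.2000 theta=-0.4000
After 2 (thin lens f=22): x=-15.2000 theta=16/55 (≈0.2909)
After 3 (propagate distance d=9): x=-692/55 (≈-12.5818) theta=16/55 (≈0.2909)
After 4 (thin lens f=32): x=-692/55 (≈-12.5818) theta=301/440 (≈0.6841)
After 5 (propagate distance d=7): x=-3429/440 (≈-7.7932) theta=301/440 (≈0.6841)
After 6 (thin lens f=55): x=-3429/440 (≈-7.7932) theta=2498/3025 (≈0.8258)
After 7 (propagate distance d=17 (to screen)): x=151133/24200 (≈6.2452) theta=2498/3025 (≈0.8258)
|theta_initial|=0.4000 |theta_final|=2498/3025 (≈0.8258) -> increased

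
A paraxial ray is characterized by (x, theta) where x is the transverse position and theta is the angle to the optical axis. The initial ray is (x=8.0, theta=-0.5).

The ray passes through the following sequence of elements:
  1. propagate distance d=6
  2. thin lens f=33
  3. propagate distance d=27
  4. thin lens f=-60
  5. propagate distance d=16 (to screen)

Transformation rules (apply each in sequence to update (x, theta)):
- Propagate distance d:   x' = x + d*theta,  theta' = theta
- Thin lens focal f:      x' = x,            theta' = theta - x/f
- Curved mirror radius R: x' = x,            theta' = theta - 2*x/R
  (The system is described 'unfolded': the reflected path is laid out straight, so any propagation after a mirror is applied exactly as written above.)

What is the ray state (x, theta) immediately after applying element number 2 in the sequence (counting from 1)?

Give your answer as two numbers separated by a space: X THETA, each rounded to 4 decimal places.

Answer: 5.0000 -0.6515

Derivation:
Initial: x=8.0000 theta=-0.5000
After 1 (propagate distance d=6): x=5.0000 theta=-0.5000
After 2 (thin lens f=33): x=5.0000 theta=-43/66 (≈-0.6515)
Rounded to 4 decimal places: x = 5.0000, theta = -0.6515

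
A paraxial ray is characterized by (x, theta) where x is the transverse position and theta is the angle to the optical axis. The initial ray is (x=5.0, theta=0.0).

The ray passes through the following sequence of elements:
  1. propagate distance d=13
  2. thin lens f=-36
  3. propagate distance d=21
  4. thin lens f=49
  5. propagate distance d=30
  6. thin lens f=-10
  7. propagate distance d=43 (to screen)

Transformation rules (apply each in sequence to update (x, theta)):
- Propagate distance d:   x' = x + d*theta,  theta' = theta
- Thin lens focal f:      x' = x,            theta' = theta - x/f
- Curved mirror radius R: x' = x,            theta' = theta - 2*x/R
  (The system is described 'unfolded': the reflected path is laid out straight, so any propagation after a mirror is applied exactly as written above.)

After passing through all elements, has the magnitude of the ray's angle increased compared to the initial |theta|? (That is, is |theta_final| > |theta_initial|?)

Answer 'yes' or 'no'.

Answer: yes

Derivation:
Initial: x=5.0000 theta=0.0000
After 1 (propagate distance d=13): x=5.0000 theta=0.0000
After 2 (thin lens f=-36): x=5.0000 theta=5/36 (≈0.1389)
After 3 (propagate distance d=21): x=95/12 (≈7.9167) theta=5/36 (≈0.1389)
After 4 (thin lens f=49): x=95/12 (≈7.9167) theta=-10/441 (≈-0.0227)
After 5 (propagate distance d=30): x=4255/588 (≈7.2364) theta=-10/441 (≈-0.0227)
After 6 (thin lens f=-10): x=4255/588 (≈7.2364) theta=2473/3528 (≈0.7010)
After 7 (propagate distance d=43 (to screen)): x=131869/3528 (≈37.3778) theta=2473/3528 (≈0.7010)
|theta_initial|=0.0000 |theta_final|=2473/3528 (≈0.7010) -> increased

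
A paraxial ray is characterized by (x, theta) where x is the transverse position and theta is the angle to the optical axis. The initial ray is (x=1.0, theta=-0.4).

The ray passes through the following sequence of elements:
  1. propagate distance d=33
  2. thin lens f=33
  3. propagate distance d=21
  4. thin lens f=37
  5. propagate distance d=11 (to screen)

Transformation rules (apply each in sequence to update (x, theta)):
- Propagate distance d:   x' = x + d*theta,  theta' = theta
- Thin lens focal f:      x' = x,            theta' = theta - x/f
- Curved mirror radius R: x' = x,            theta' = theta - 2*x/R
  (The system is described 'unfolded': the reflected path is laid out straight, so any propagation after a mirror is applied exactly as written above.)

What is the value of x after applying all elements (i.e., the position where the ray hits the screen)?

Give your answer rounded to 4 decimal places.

Initial: x=1.0000 theta=-0.4000
After 1 (propagate distance d=33): x=-12.2000 theta=-0.4000
After 2 (thin lens f=33): x=-12.2000 theta=-1/33 (≈-0.0303)
After 3 (propagate distance d=21): x=-706/55 (≈-12.8364) theta=-1/33 (≈-0.0303)
After 4 (thin lens f=37): x=-706/55 (≈-12.8364) theta=1933/6105 (≈0.3166)
After 5 (propagate distance d=11 (to screen)): x=-57103/6105 (≈-9.3535) theta=1933/6105 (≈0.3166)
Rounded to 4 decimal places: x = -9.3535

Answer: -9.3535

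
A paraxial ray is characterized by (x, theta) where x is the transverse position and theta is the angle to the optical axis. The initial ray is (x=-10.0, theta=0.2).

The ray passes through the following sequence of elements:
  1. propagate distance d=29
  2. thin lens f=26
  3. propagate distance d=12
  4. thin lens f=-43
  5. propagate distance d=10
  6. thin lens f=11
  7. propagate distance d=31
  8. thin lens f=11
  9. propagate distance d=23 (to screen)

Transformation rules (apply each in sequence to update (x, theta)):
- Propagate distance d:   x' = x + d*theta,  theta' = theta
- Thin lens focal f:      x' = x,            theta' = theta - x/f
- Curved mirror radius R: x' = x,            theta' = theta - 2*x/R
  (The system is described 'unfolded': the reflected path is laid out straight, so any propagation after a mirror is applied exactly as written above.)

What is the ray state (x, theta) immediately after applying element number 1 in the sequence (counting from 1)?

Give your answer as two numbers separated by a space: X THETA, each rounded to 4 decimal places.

Answer: -4.2000 0.2000

Derivation:
Initial: x=-10.0000 theta=0.2000
After 1 (propagate distance d=29): x=-4.2000 theta=0.2000
Rounded to 4 decimal places: x = -4.2000, theta = 0.2000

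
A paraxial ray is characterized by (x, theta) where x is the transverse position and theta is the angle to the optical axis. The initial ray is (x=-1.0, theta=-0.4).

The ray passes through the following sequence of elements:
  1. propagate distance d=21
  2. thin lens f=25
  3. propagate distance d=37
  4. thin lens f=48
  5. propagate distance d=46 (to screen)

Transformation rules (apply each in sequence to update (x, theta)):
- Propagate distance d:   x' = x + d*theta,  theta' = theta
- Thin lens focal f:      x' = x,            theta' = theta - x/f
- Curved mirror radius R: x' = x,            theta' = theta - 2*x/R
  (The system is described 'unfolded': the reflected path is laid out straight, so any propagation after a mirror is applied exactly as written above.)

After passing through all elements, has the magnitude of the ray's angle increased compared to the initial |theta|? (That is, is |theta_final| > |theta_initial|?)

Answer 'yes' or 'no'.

Initial: x=-1.0000 theta=-0.4000
After 1 (propagate distance d=21): x=-9.4000 theta=-0.4000
After 2 (thin lens f=25): x=-9.4000 theta=-0.0240
After 3 (propagate distance d=37): x=-10.2880 theta=-0.0240
After 4 (thin lens f=48): x=-10.2880 theta=571/3000 (≈0.1903)
After 5 (propagate distance d=46 (to screen)): x=-2299/1500 (≈-1.5327) theta=571/3000 (≈0.1903)
|theta_initial|=0.4000 |theta_final|=571/3000 (≈0.1903) -> not increased

Answer: no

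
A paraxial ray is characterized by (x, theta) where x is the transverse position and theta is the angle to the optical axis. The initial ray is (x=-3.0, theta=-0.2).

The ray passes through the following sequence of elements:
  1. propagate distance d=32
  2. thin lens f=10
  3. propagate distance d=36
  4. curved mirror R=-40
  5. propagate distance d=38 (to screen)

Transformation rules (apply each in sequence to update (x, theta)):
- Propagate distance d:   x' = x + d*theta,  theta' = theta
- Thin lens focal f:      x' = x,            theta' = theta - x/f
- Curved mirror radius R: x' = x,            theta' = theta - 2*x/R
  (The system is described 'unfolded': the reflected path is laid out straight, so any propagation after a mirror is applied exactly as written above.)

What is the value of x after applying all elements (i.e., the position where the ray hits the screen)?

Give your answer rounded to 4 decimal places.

Initial: x=-3.0000 theta=-0.2000
After 1 (propagate distance d=32): x=-9.4000 theta=-0.2000
After 2 (thin lens f=10): x=-9.4000 theta=0.7400
After 3 (propagate distance d=36): x=17.2400 theta=0.7400
After 4 (curved mirror R=-40): x=17.2400 theta=1.6020
After 5 (propagate distance d=38 (to screen)): x=78.1160 theta=1.6020
Rounded to 4 decimal places: x = 78.1160

Answer: 78.1160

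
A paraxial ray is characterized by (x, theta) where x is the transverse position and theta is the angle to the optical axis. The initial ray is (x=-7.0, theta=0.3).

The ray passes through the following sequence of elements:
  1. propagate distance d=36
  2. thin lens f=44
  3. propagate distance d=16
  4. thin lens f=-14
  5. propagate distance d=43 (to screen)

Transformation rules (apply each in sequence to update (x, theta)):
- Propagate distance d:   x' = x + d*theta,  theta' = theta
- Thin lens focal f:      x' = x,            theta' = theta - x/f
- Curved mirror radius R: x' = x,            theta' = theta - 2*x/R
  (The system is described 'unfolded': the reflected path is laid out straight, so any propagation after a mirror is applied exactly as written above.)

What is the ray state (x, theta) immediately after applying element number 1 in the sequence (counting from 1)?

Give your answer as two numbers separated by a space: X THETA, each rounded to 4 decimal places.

Answer: 3.8000 0.3000

Derivation:
Initial: x=-7.0000 theta=0.3000
After 1 (propagate distance d=36): x=3.8000 theta=0.3000
Rounded to 4 decimal places: x = 3.8000, theta = 0.3000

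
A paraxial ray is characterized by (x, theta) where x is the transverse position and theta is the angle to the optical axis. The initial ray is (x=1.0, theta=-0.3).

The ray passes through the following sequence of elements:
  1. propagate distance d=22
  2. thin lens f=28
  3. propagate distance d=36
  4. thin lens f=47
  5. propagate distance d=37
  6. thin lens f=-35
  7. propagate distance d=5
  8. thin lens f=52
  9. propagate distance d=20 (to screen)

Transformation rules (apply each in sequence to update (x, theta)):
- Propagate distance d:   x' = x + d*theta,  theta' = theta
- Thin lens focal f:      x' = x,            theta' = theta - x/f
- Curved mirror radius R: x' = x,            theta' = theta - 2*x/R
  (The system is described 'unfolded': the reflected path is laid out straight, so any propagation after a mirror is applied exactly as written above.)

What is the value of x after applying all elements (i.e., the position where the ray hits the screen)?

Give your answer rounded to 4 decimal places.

Initial: x=1.0000 theta=-0.3000
After 1 (propagate distance d=22): x=-5.6000 theta=-0.3000
After 2 (thin lens f=28): x=-5.6000 theta=-0.1000
After 3 (propagate distance d=36): x=-9.2000 theta=-0.1000
After 4 (thin lens f=47): x=-9.2000 theta=9/94 (≈0.0957)
After 5 (propagate distance d=37): x=-2659/470 (≈-5.6574) theta=9/94 (≈0.0957)
After 6 (thin lens f=-35): x=-2659/470 (≈-5.6574) theta=-542/8225 (≈-0.0659)
After 7 (propagate distance d=5): x=-19697/3290 (≈-5.9869) theta=-542/8225 (≈-0.0659)
After 8 (thin lens f=52): x=-19697/3290 (≈-5.9869) theta=42117/855400 (≈0.0492)
After 9 (propagate distance d=20 (to screen)): x=-2276/455 (≈-5.0022) theta=42117/855400 (≈0.0492)
Rounded to 4 decimal places: x = -5.0022

Answer: -5.0022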